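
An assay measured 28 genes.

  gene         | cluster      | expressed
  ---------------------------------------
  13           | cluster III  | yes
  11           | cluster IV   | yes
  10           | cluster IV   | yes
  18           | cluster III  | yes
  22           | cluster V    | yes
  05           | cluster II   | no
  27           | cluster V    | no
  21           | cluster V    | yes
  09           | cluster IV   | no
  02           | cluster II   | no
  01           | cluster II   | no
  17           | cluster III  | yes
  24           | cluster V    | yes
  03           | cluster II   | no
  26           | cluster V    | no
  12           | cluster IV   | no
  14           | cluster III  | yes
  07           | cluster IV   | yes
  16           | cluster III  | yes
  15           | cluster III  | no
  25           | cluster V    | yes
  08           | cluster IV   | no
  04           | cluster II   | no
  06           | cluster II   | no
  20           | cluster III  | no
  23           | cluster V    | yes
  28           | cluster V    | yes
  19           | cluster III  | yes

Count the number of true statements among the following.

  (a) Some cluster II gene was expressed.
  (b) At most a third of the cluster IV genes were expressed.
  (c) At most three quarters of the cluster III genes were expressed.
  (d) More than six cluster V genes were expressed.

1

(a) cluster II: |A| = 6, |A ∩ B| = 0; needs A ∩ B ≠ ∅ (|A ∩ B| ≥ 1) — false.
(b) cluster IV: |A| = 6, |A ∩ B| = 3; needs |A ∩ B| / |A| ≤ 1/3 — false.
(c) cluster III: |A| = 8, |A ∩ B| = 6; needs |A ∩ B| / |A| ≤ 3/4 — true.
(d) cluster V: |A| = 8, |A ∩ B| = 6; needs |A ∩ B| > 6 — false.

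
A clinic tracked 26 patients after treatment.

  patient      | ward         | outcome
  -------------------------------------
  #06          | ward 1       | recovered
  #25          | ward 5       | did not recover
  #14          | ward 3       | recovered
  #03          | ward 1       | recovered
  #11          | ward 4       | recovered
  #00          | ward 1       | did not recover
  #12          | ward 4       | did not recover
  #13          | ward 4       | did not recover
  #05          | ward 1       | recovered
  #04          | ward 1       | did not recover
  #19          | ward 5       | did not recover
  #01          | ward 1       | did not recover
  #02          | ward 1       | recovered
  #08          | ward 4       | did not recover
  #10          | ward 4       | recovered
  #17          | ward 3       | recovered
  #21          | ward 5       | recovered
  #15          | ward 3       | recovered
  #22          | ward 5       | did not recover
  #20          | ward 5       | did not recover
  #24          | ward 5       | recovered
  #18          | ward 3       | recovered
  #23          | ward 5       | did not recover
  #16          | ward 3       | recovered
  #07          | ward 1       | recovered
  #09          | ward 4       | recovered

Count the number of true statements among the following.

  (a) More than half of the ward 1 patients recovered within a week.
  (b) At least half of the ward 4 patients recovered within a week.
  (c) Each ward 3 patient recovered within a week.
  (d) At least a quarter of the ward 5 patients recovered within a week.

(a) ward 1: |A| = 8, |A ∩ B| = 5; needs |A ∩ B| > |A ∖ B| — true.
(b) ward 4: |A| = 6, |A ∩ B| = 3; needs |A ∩ B| ≥ |A ∖ B| — true.
(c) ward 3: |A| = 5, |A ∩ B| = 5; needs A ⊆ B, i.e. every element of A is in B (|A ∖ B| = 0) — true.
(d) ward 5: |A| = 7, |A ∩ B| = 2; needs |A ∩ B| / |A| ≥ 1/4 — true.

4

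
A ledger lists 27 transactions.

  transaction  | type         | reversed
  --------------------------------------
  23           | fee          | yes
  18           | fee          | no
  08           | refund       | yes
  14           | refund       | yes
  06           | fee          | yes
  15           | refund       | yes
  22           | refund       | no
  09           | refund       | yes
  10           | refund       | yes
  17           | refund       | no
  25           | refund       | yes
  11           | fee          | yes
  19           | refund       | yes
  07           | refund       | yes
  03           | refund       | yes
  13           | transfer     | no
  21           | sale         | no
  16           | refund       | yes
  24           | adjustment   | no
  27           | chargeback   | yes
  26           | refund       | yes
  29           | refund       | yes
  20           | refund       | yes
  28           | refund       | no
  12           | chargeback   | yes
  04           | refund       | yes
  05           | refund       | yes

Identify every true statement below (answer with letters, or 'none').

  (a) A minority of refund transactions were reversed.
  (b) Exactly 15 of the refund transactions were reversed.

|A| = 18, |A ∩ B| = 15, |A ∖ B| = 3.
(a) |A ∩ B| < |A ∖ B|: fails.
(b) |A ∩ B| = 15: holds.

(b)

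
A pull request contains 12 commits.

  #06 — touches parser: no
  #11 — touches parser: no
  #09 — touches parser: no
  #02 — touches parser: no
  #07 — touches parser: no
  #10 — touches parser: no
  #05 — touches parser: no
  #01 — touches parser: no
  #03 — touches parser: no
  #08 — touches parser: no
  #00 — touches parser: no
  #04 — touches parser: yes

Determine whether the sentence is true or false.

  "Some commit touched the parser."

The determiner here denotes the relation: A ∩ B ≠ ∅ (|A ∩ B| ≥ 1).
A (the restrictor) = {#06, #11, #09, #02, #07, #10, #05, #01, #03, #08, #00, #04}, |A| = 12.
A ∩ B = {#04}, so |A ∩ B| = 1.
So the statement is true.

True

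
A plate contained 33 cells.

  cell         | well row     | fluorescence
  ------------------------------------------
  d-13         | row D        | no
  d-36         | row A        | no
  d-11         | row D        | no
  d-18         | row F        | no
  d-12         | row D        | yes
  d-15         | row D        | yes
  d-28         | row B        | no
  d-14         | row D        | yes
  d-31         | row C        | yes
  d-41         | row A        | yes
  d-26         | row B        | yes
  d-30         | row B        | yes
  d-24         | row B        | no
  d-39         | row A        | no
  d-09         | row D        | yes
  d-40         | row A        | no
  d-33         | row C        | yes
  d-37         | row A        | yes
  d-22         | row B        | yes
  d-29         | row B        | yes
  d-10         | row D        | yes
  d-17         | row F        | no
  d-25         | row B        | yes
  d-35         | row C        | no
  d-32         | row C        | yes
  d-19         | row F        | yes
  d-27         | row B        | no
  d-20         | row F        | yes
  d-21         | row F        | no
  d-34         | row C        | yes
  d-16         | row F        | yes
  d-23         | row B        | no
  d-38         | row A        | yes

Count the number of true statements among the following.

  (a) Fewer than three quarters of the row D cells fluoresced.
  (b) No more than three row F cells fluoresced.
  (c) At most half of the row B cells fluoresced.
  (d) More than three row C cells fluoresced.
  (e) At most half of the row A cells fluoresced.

4

(a) row D: |A| = 7, |A ∩ B| = 5; needs |A ∩ B| / |A| < 3/4 — true.
(b) row F: |A| = 6, |A ∩ B| = 3; needs |A ∩ B| ≤ 3 — true.
(c) row B: |A| = 9, |A ∩ B| = 5; needs |A ∩ B| ≤ |A ∖ B| — false.
(d) row C: |A| = 5, |A ∩ B| = 4; needs |A ∩ B| > 3 — true.
(e) row A: |A| = 6, |A ∩ B| = 3; needs |A ∩ B| ≤ |A ∖ B| — true.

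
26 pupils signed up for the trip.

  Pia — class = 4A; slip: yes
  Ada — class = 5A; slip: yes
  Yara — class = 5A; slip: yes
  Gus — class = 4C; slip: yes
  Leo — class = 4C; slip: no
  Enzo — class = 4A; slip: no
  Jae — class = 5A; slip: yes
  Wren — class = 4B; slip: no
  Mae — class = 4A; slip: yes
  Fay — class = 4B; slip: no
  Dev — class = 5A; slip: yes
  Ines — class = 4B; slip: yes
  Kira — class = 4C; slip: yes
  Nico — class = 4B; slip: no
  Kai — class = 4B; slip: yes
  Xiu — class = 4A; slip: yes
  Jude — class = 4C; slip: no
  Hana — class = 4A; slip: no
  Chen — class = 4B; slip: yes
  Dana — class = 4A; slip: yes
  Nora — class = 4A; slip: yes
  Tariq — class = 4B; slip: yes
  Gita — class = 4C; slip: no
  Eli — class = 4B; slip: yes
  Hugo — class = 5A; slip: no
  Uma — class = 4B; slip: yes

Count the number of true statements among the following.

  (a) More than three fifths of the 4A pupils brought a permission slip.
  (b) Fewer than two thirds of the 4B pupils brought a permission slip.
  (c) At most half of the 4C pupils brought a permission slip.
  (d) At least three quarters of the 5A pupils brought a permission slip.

(a) 4A: |A| = 7, |A ∩ B| = 5; needs |A ∩ B| / |A| > 3/5 — true.
(b) 4B: |A| = 9, |A ∩ B| = 6; needs |A ∩ B| / |A| < 2/3 — false.
(c) 4C: |A| = 5, |A ∩ B| = 2; needs |A ∩ B| ≤ |A ∖ B| — true.
(d) 5A: |A| = 5, |A ∩ B| = 4; needs |A ∩ B| / |A| ≥ 3/4 — true.

3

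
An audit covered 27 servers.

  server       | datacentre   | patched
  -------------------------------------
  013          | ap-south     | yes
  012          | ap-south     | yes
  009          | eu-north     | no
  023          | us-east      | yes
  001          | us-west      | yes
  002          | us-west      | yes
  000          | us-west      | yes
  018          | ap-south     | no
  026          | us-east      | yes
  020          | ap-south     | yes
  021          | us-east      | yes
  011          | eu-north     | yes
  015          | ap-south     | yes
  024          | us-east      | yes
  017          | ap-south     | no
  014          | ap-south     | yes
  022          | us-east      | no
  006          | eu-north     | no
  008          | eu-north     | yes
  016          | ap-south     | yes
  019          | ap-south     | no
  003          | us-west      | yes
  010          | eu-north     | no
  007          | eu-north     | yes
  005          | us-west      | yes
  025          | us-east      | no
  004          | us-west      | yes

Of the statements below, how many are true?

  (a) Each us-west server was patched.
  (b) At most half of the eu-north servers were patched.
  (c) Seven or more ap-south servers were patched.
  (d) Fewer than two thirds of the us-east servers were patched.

(a) us-west: |A| = 6, |A ∩ B| = 6; needs A ⊆ B, i.e. every element of A is in B (|A ∖ B| = 0) — true.
(b) eu-north: |A| = 6, |A ∩ B| = 3; needs |A ∩ B| ≤ |A ∖ B| — true.
(c) ap-south: |A| = 9, |A ∩ B| = 6; needs |A ∩ B| ≥ 7 — false.
(d) us-east: |A| = 6, |A ∩ B| = 4; needs |A ∩ B| / |A| < 2/3 — false.

2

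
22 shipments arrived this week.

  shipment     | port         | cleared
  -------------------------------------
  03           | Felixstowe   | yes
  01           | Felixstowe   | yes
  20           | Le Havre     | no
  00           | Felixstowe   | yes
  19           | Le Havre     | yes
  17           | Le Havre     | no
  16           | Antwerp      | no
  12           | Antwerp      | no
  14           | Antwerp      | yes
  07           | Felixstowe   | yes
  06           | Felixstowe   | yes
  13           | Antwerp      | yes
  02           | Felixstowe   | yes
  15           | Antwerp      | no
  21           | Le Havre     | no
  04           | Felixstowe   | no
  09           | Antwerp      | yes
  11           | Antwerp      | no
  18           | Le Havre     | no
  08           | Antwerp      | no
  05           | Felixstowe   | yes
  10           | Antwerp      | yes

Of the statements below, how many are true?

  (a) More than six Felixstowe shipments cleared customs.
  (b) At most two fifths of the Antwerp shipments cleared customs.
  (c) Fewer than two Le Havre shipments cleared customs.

2

(a) Felixstowe: |A| = 8, |A ∩ B| = 7; needs |A ∩ B| > 6 — true.
(b) Antwerp: |A| = 9, |A ∩ B| = 4; needs |A ∩ B| / |A| ≤ 2/5 — false.
(c) Le Havre: |A| = 5, |A ∩ B| = 1; needs |A ∩ B| < 2 — true.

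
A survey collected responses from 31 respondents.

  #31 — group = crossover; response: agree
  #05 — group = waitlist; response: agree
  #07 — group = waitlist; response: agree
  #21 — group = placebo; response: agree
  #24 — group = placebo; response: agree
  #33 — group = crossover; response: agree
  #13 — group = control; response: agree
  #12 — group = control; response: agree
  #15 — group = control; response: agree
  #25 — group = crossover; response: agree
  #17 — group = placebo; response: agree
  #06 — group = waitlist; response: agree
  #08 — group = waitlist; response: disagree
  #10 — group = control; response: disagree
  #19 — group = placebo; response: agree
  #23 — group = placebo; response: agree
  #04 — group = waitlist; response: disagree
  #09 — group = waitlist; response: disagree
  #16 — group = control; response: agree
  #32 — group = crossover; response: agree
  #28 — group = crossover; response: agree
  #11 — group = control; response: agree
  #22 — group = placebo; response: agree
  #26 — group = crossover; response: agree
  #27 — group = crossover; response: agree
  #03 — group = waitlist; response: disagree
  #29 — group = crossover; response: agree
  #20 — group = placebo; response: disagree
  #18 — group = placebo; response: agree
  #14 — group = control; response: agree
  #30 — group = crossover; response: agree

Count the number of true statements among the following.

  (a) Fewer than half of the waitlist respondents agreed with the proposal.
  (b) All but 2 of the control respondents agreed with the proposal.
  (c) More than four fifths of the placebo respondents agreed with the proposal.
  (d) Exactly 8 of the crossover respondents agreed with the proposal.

(a) waitlist: |A| = 7, |A ∩ B| = 3; needs |A ∩ B| < |A ∖ B| — true.
(b) control: |A| = 7, |A ∩ B| = 6; needs |A ∖ B| = 2 — false.
(c) placebo: |A| = 8, |A ∩ B| = 7; needs |A ∩ B| / |A| > 4/5 — true.
(d) crossover: |A| = 9, |A ∩ B| = 9; needs |A ∩ B| = 8 — false.

2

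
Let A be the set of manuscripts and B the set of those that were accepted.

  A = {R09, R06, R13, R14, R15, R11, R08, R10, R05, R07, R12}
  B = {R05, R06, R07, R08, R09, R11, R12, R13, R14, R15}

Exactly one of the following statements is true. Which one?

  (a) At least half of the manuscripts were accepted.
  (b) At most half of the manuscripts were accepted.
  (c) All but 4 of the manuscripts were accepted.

|A| = 11, |A ∩ B| = 10, |A ∖ B| = 1.
(a) requires |A ∩ B| ≥ |A ∖ B|: true.
(b) requires |A ∩ B| ≤ |A ∖ B|: false.
(c) requires |A ∖ B| = 4: false.

(a)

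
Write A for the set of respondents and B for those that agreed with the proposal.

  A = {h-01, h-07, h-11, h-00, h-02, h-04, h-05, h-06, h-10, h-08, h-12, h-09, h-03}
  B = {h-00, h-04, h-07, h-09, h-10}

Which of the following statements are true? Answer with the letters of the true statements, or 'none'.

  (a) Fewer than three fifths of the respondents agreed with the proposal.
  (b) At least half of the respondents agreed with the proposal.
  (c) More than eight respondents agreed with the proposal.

(a)

|A| = 13, |A ∩ B| = 5, |A ∖ B| = 8.
(a) |A ∩ B| / |A| < 3/5: holds.
(b) |A ∩ B| ≥ |A ∖ B|: fails.
(c) |A ∩ B| > 8: fails.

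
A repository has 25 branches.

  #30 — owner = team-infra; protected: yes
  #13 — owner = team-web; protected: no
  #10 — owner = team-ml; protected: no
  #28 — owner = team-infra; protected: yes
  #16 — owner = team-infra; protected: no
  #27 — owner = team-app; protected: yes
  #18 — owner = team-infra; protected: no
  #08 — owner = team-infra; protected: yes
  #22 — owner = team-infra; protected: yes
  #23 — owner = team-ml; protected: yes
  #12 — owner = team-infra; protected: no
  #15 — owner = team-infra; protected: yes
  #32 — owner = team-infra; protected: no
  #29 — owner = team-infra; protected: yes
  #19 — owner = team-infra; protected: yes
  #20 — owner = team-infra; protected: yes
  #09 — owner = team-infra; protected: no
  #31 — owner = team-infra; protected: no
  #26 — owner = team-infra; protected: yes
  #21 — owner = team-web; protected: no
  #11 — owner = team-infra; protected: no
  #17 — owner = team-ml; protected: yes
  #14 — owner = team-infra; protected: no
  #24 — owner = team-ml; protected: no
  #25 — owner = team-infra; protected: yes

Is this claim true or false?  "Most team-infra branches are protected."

True

'Most team-infra branches are protected' holds iff |A ∩ B| > |A ∖ B|.
|A| = 18, |A ∩ B| = 10, |A ∖ B| = 8.
10 > 8, so the statement is true.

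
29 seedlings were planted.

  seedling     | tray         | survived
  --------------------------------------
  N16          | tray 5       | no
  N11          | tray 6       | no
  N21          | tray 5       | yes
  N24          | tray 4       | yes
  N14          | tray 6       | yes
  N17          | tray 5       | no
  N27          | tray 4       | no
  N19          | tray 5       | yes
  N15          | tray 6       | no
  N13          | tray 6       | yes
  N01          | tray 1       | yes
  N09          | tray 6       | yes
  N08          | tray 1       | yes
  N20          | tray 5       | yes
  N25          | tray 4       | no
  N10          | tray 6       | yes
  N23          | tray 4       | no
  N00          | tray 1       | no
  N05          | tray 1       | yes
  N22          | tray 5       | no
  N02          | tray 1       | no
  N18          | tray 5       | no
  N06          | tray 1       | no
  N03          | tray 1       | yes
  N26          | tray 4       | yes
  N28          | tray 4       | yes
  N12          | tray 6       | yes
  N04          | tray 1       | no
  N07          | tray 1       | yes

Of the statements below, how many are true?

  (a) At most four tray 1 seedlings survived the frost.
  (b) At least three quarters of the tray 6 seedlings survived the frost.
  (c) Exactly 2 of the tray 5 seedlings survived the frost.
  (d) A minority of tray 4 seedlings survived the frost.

0

(a) tray 1: |A| = 9, |A ∩ B| = 5; needs |A ∩ B| ≤ 4 — false.
(b) tray 6: |A| = 7, |A ∩ B| = 5; needs |A ∩ B| / |A| ≥ 3/4 — false.
(c) tray 5: |A| = 7, |A ∩ B| = 3; needs |A ∩ B| = 2 — false.
(d) tray 4: |A| = 6, |A ∩ B| = 3; needs |A ∩ B| < |A ∖ B| — false.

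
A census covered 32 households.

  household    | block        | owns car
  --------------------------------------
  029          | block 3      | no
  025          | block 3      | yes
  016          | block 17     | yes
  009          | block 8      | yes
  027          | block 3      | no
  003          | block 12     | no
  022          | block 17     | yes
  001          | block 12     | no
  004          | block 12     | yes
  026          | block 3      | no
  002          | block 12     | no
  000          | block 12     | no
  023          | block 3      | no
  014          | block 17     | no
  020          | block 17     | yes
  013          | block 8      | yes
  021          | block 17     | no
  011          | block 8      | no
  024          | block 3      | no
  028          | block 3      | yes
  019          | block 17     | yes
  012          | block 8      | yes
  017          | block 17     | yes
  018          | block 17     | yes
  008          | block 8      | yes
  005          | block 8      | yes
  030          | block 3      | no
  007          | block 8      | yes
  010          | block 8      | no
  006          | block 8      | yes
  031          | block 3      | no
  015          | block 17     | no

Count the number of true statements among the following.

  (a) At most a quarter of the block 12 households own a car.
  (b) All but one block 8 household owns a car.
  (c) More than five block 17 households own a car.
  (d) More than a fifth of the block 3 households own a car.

3

(a) block 12: |A| = 5, |A ∩ B| = 1; needs |A ∩ B| / |A| ≤ 1/4 — true.
(b) block 8: |A| = 9, |A ∩ B| = 7; needs |A ∖ B| = 1 — false.
(c) block 17: |A| = 9, |A ∩ B| = 6; needs |A ∩ B| > 5 — true.
(d) block 3: |A| = 9, |A ∩ B| = 2; needs |A ∩ B| / |A| > 1/5 — true.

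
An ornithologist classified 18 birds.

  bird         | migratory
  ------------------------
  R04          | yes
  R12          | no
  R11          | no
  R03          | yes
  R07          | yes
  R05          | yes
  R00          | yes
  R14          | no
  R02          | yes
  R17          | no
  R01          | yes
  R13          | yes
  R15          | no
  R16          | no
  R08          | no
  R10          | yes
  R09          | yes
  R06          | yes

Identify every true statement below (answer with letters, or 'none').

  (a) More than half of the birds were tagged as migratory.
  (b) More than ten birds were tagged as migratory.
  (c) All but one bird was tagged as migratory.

(a), (b)

|A| = 18, |A ∩ B| = 11, |A ∖ B| = 7.
(a) |A ∩ B| > |A ∖ B|: holds.
(b) |A ∩ B| > 10: holds.
(c) |A ∖ B| = 1: fails.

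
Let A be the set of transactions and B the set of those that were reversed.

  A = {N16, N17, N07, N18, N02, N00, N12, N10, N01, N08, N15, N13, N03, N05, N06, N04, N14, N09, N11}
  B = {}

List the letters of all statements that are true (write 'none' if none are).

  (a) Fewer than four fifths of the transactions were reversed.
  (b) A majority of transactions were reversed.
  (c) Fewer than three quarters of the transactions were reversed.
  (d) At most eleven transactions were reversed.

|A| = 19, |A ∩ B| = 0, |A ∖ B| = 19.
(a) |A ∩ B| / |A| < 4/5: holds.
(b) |A ∩ B| > |A ∖ B|: fails.
(c) |A ∩ B| / |A| < 3/4: holds.
(d) |A ∩ B| ≤ 11: holds.

(a), (c), (d)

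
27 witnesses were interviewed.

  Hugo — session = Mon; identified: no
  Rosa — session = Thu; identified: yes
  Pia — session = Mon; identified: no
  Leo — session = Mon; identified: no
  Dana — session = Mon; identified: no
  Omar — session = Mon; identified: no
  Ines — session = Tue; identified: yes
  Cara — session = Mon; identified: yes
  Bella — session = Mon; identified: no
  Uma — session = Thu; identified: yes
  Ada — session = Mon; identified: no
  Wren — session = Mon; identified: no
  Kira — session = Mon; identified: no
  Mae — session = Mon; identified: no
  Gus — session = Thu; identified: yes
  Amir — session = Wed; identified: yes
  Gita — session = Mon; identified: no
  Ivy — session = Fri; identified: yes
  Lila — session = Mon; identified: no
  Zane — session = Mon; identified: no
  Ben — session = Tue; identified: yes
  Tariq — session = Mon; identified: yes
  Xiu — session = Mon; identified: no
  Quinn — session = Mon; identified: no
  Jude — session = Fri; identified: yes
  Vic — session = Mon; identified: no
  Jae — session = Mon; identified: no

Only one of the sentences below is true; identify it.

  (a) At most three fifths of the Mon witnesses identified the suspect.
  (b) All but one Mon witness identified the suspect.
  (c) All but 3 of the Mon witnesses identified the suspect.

|A| = 19, |A ∩ B| = 2, |A ∖ B| = 17.
(a) requires |A ∩ B| / |A| ≤ 3/5: true.
(b) requires |A ∖ B| = 1: false.
(c) requires |A ∖ B| = 3: false.

(a)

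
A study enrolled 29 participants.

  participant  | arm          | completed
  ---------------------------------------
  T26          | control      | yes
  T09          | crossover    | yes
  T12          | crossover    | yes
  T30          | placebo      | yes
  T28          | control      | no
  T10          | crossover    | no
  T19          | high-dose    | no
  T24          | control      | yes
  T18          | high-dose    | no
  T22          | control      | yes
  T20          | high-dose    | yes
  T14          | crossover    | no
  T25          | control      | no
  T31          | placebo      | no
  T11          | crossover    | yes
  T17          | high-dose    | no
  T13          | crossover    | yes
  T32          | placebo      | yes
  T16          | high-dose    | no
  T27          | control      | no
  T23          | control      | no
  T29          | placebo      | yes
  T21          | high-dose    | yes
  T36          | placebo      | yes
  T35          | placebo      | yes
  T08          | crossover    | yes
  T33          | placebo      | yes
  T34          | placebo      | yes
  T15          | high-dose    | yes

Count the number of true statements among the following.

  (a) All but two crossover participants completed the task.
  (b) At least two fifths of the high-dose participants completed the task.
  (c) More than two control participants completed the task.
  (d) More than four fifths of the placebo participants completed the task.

4

(a) crossover: |A| = 7, |A ∩ B| = 5; needs |A ∖ B| = 2 — true.
(b) high-dose: |A| = 7, |A ∩ B| = 3; needs |A ∩ B| / |A| ≥ 2/5 — true.
(c) control: |A| = 7, |A ∩ B| = 3; needs |A ∩ B| > 2 — true.
(d) placebo: |A| = 8, |A ∩ B| = 7; needs |A ∩ B| / |A| > 4/5 — true.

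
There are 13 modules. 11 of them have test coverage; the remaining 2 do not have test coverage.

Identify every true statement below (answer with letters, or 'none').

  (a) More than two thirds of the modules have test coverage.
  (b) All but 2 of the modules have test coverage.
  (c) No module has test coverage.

|A| = 13, |A ∩ B| = 11, |A ∖ B| = 2.
(a) |A ∩ B| / |A| > 2/3: holds.
(b) |A ∖ B| = 2: holds.
(c) A ∩ B = ∅ (|A ∩ B| = 0): fails.

(a), (b)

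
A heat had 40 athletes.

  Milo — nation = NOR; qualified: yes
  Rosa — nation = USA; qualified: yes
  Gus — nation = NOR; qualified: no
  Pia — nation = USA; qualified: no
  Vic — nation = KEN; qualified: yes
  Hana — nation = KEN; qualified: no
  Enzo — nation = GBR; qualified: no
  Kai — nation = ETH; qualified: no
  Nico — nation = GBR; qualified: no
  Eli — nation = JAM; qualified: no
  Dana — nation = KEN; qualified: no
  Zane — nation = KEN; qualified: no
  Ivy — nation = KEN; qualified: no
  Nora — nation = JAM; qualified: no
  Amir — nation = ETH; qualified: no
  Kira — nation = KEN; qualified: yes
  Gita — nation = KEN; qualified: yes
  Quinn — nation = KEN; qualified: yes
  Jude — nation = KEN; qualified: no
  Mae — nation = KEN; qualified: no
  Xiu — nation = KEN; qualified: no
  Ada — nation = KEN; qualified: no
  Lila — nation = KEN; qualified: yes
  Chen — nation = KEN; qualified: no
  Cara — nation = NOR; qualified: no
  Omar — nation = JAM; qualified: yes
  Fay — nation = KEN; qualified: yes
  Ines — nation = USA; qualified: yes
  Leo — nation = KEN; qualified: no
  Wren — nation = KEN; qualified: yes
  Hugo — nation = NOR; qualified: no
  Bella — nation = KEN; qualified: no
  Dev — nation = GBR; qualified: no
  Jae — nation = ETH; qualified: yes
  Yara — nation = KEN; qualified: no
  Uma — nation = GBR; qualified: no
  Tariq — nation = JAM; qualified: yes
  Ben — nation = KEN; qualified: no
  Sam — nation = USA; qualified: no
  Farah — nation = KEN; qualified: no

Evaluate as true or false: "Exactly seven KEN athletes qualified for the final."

'Exactly seven KEN athletes qualified for the final' holds iff |A ∩ B| = 7.
|A| = 21, |A ∩ B| = 7, |A ∖ B| = 14.
|A ∩ B| = 7, so the statement is true.

True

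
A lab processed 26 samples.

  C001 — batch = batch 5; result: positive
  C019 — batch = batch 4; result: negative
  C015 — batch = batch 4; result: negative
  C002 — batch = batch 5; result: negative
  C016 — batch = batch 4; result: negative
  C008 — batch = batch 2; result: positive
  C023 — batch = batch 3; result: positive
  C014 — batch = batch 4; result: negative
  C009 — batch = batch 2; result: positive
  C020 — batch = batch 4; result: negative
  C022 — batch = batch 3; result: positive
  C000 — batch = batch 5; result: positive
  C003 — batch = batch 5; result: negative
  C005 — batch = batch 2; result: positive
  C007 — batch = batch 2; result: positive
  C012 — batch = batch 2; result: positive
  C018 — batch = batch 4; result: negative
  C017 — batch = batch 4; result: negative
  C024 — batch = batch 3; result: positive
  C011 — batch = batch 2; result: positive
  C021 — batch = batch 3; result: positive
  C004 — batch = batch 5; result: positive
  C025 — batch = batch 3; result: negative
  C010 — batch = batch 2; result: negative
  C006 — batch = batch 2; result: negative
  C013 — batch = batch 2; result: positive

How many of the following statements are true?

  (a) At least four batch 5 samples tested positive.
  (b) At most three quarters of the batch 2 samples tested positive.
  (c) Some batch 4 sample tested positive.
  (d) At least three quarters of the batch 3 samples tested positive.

(a) batch 5: |A| = 5, |A ∩ B| = 3; needs |A ∩ B| ≥ 4 — false.
(b) batch 2: |A| = 9, |A ∩ B| = 7; needs |A ∩ B| / |A| ≤ 3/4 — false.
(c) batch 4: |A| = 7, |A ∩ B| = 0; needs A ∩ B ≠ ∅ (|A ∩ B| ≥ 1) — false.
(d) batch 3: |A| = 5, |A ∩ B| = 4; needs |A ∩ B| / |A| ≥ 3/4 — true.

1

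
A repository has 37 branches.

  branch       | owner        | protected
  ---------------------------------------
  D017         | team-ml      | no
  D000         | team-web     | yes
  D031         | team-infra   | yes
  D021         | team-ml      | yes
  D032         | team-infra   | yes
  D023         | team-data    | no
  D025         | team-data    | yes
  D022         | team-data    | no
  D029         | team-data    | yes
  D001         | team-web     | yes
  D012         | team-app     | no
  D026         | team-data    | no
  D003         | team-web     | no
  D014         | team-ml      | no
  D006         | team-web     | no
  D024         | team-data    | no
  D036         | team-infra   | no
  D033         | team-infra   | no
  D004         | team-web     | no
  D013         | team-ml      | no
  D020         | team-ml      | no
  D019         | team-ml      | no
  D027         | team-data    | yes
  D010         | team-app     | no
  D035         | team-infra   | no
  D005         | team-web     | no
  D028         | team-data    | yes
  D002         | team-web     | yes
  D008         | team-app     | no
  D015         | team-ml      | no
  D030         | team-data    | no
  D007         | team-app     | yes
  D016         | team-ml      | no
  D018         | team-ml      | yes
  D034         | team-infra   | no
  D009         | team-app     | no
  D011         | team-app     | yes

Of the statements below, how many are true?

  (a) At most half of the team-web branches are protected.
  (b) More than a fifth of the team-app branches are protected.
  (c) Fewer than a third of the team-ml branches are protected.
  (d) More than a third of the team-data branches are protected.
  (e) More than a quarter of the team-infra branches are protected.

5

(a) team-web: |A| = 7, |A ∩ B| = 3; needs |A ∩ B| ≤ |A ∖ B| — true.
(b) team-app: |A| = 6, |A ∩ B| = 2; needs |A ∩ B| / |A| > 1/5 — true.
(c) team-ml: |A| = 9, |A ∩ B| = 2; needs |A ∩ B| / |A| < 1/3 — true.
(d) team-data: |A| = 9, |A ∩ B| = 4; needs |A ∩ B| / |A| > 1/3 — true.
(e) team-infra: |A| = 6, |A ∩ B| = 2; needs |A ∩ B| / |A| > 1/4 — true.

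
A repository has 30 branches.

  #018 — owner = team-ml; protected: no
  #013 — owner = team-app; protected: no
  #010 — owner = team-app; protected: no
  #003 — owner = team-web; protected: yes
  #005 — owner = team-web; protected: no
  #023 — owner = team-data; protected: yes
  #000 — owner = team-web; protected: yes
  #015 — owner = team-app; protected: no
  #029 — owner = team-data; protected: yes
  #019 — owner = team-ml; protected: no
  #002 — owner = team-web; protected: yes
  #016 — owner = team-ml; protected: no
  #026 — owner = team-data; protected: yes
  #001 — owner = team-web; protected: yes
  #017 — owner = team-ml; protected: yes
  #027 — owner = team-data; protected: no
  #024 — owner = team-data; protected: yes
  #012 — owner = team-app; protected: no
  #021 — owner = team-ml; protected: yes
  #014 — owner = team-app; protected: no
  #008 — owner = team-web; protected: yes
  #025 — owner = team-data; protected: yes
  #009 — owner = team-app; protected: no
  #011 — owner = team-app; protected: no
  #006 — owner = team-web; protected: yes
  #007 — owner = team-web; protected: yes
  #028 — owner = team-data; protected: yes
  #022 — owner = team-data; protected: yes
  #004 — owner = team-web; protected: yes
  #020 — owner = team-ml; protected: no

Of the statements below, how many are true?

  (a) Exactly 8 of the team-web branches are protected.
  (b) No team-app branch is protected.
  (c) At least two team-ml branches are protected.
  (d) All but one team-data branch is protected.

(a) team-web: |A| = 9, |A ∩ B| = 8; needs |A ∩ B| = 8 — true.
(b) team-app: |A| = 7, |A ∩ B| = 0; needs A ∩ B = ∅ (|A ∩ B| = 0) — true.
(c) team-ml: |A| = 6, |A ∩ B| = 2; needs |A ∩ B| ≥ 2 — true.
(d) team-data: |A| = 8, |A ∩ B| = 7; needs |A ∖ B| = 1 — true.

4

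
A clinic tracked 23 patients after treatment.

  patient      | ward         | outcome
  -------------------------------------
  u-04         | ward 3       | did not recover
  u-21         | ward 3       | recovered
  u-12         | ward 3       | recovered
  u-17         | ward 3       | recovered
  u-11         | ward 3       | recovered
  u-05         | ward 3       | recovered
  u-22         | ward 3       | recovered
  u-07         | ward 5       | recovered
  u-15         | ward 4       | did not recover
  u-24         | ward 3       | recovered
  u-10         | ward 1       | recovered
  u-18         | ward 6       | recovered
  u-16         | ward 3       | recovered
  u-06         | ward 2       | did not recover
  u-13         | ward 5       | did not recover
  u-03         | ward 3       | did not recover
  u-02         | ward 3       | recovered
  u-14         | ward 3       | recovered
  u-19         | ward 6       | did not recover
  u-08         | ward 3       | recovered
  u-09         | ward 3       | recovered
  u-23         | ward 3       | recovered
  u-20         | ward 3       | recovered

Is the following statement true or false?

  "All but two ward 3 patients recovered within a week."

The determiner here denotes the relation: |A ∖ B| = 2.
|A| = 16, |A ∩ B| = 14, |A ∖ B| = 2.
|A ∖ B| = 2, so the statement is true.

True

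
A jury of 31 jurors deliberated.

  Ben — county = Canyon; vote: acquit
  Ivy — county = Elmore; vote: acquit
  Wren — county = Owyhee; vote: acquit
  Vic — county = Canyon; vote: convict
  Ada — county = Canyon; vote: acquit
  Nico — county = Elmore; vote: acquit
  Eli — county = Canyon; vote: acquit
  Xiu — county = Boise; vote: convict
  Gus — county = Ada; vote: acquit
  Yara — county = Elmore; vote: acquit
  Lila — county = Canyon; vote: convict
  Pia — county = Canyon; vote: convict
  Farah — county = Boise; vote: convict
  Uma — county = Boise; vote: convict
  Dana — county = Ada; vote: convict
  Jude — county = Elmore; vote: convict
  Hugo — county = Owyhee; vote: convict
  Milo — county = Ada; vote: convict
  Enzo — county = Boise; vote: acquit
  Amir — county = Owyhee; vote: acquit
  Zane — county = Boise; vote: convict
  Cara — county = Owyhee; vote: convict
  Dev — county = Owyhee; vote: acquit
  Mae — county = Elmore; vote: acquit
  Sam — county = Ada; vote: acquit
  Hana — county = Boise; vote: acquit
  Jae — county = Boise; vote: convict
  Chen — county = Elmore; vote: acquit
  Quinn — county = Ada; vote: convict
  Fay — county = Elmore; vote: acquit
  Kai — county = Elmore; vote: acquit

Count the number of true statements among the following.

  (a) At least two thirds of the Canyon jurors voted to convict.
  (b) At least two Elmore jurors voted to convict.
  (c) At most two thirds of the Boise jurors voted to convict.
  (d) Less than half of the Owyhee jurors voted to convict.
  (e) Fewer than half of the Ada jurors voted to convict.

(a) Canyon: |A| = 6, |A ∩ B| = 3; needs |A ∩ B| / |A| ≥ 2/3 — false.
(b) Elmore: |A| = 8, |A ∩ B| = 1; needs |A ∩ B| ≥ 2 — false.
(c) Boise: |A| = 7, |A ∩ B| = 5; needs |A ∩ B| / |A| ≤ 2/3 — false.
(d) Owyhee: |A| = 5, |A ∩ B| = 2; needs |A ∩ B| < |A ∖ B| — true.
(e) Ada: |A| = 5, |A ∩ B| = 3; needs |A ∩ B| < |A ∖ B| — false.

1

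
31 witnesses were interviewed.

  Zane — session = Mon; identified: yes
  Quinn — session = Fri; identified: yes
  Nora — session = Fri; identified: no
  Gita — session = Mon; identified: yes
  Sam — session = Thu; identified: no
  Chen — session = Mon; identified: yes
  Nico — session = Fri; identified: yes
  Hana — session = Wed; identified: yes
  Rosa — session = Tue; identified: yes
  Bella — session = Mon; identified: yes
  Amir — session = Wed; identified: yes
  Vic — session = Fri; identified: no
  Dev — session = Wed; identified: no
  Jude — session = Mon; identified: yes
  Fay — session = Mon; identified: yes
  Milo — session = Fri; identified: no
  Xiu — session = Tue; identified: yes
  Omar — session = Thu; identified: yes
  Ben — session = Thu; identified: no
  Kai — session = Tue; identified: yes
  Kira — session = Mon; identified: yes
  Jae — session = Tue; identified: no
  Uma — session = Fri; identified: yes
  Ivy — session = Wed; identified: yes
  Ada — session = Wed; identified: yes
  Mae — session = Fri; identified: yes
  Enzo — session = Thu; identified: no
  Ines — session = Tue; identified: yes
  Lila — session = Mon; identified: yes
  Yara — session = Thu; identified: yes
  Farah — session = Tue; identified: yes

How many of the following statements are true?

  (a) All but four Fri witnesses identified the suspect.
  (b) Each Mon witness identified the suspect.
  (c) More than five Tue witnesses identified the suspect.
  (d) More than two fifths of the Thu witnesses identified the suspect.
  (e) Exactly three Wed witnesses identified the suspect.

(a) Fri: |A| = 7, |A ∩ B| = 4; needs |A ∖ B| = 4 — false.
(b) Mon: |A| = 8, |A ∩ B| = 8; needs A ⊆ B, i.e. every element of A is in B (|A ∖ B| = 0) — true.
(c) Tue: |A| = 6, |A ∩ B| = 5; needs |A ∩ B| > 5 — false.
(d) Thu: |A| = 5, |A ∩ B| = 2; needs |A ∩ B| / |A| > 2/5 — false.
(e) Wed: |A| = 5, |A ∩ B| = 4; needs |A ∩ B| = 3 — false.

1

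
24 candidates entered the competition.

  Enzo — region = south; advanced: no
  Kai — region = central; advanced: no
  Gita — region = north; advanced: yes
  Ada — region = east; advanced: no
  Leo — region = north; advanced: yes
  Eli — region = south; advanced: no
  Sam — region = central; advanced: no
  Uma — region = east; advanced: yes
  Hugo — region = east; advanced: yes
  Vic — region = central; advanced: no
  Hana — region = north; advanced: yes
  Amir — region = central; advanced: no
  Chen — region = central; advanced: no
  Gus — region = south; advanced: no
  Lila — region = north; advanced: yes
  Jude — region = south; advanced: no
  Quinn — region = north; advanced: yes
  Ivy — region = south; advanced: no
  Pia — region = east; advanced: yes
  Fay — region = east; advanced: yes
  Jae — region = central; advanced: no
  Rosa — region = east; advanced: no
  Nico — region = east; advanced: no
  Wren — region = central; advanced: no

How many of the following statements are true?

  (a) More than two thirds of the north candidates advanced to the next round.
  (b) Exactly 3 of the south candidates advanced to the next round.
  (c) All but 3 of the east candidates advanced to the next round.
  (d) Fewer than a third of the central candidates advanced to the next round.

3

(a) north: |A| = 5, |A ∩ B| = 5; needs |A ∩ B| / |A| > 2/3 — true.
(b) south: |A| = 5, |A ∩ B| = 0; needs |A ∩ B| = 3 — false.
(c) east: |A| = 7, |A ∩ B| = 4; needs |A ∖ B| = 3 — true.
(d) central: |A| = 7, |A ∩ B| = 0; needs |A ∩ B| / |A| < 1/3 — true.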